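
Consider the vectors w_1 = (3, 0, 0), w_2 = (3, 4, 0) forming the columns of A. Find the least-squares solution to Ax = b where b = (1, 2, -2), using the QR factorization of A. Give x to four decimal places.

w_1 = (3, 0, 0); ‖w_1‖ = 3.0000, so e_1 = (1.0000, 0.0000, 0.0000).
e_1·w_2 = 1.0000·3 + 0.0000·4 + 0.0000·0 = 3.0000.
u_2 = w_2 − 3.0000·e_1 = (0.0000, 4.0000, 0.0000).
‖u_2‖ = 4.0000, so e_2 = (0.0000, 1.0000, 0.0000).
Qᵀb = (1.0000, 2.0000).
Back-substitute: x_2 = 2.0000/4.0000 = 0.5000.
x_1 = (1.0000 − 3.0000·0.5000)/3.0000 = -0.1667.

x = (-0.1667, 0.5000)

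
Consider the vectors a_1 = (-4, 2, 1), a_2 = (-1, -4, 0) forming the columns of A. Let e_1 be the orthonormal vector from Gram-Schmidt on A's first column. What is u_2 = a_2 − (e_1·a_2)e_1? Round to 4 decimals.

u_2 = (-1.7619, -3.6190, 0.1905)

e_1 = a_1/‖a_1‖ = (-4, 2, 1)/4.5826 = (-0.8729, 0.4364, 0.2182).
r_{12} = e_1·a_2 = -0.8729.
u_2 = a_2 + 0.8729·e_1 = (-1.7619, -3.6190, 0.1905).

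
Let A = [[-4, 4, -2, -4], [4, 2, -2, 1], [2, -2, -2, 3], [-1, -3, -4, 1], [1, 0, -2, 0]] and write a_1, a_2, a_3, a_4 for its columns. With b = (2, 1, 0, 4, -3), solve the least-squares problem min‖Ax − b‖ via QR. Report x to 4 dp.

a_1 = (-4, 4, 2, -1, 1); ‖a_1‖ = 6.1644, so q_1 = (-0.6489, 0.6489, 0.3244, -0.1622, 0.1622).
q_1·a_2 = (-0.6489)·4 + 0.6489·2 + 0.3244·(-2) + (-0.1622)·(-3) + 0.1622·0 = -1.4600.
u_2 = a_2 + 1.4600·q_1 = (3.0526, 2.9474, -1.5263, -3.2368, 0.2368).
‖u_2‖ = 5.5559, so q_2 = (0.5494, 0.5305, -0.2747, -0.5826, 0.0426).
q_1·a_3 = (-0.6489)·(-2) + 0.6489·(-2) + 0.3244·(-2) + (-0.1622)·(-4) + 0.1622·(-2) = -0.3244; q_2·a_3 = 0.5494·(-2) + 0.5305·(-2) + (-0.2747)·(-2) + (-0.5826)·(-4) + 0.0426·(-2) = 0.6347.
u_3 = a_3 + 0.3244·q_1 − 0.6347·q_2 = (-2.5592, -2.1262, -1.7204, -3.6829, -1.9744).
‖u_3‖ = 5.6118, so q_3 = (-0.4561, -0.3789, -0.3066, -0.6563, -0.3518).
q_1·a_4 = (-0.6489)·(-4) + 0.6489·1 + 0.3244·3 + (-0.1622)·1 + 0.1622·0 = 4.0555; q_2·a_4 = 0.5494·(-4) + 0.5305·1 + (-0.2747)·3 + (-0.5826)·1 + 0.0426·0 = -3.0740; q_3·a_4 = (-0.4561)·(-4) + (-0.3789)·1 + (-0.3066)·3 + (-0.6563)·1 + (-0.3518)·0 = -0.1306.
u_4 = a_4 − 4.0555·q_1 + 3.0740·q_2 + 0.1306·q_3 = (0.2610, -0.0504, 0.7997, -0.2187, -0.5728).
‖u_4‖ = 1.0422, so q_4 = (0.2504, -0.0483, 0.7673, -0.2099, -0.5497).
Qᵀb = (-1.7844, -0.8289, -2.8606, 1.2619).
Back-substitute: x_4 = 1.2619/1.0422 = 1.2109.
x_3 = (-2.8606 + 0.1306·1.2109)/5.6118 = -0.4816.
x_2 = (-0.8289 − 0.6347·(-0.4816) + 3.0740·1.2109)/5.5559 = 0.5758.
x_1 = (-1.7844 + 1.4600·0.5758 + 0.3244·(-0.4816) − 4.0555·1.2109)/6.1644 = -0.9751.

x = (-0.9751, 0.5758, -0.4816, 1.2109)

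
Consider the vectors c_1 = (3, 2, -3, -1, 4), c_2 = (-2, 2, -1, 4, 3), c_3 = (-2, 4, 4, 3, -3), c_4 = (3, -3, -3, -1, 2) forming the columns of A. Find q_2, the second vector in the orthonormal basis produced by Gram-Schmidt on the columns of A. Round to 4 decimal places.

q_2 = (-0.4765, 0.2723, -0.0545, 0.7488, 0.3676)

c_1 = (3, 2, -3, -1, 4); ‖c_1‖ = 6.2450, so q_1 = (0.4804, 0.3203, -0.4804, -0.1601, 0.6405).
q_1·c_2 = 0.4804·(-2) + 0.3203·2 + (-0.4804)·(-1) + (-0.1601)·4 + 0.6405·3 = 1.4412.
u_2 = c_2 − 1.4412·q_1 = (-2.6923, 1.5385, -0.3077, 4.2308, 2.0769).
‖u_2‖ = 5.6501, so q_2 = (-0.4765, 0.2723, -0.0545, 0.7488, 0.3676).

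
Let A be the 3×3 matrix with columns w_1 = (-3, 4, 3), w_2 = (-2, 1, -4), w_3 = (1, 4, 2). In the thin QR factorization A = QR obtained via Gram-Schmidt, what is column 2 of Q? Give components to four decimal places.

w_1 = (-3, 4, 3); ‖w_1‖ = 5.8310, so e_1 = (-0.5145, 0.6860, 0.5145).
e_1·w_2 = (-0.5145)·(-2) + 0.6860·1 + 0.5145·(-4) = -0.3430.
u_2 = w_2 + 0.3430·e_1 = (-2.1765, 1.2353, -3.8235).
‖u_2‖ = 4.5697, so e_2 = (-0.4763, 0.2703, -0.8367).

e_2 = (-0.4763, 0.2703, -0.8367)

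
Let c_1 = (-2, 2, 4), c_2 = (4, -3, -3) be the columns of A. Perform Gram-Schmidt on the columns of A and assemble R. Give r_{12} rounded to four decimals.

c_1 = (-2, 2, 4); ‖c_1‖ = 4.8990, so q_1 = (-0.4082, 0.4082, 0.8165).
r_{12} = q_1·c_2 = -5.3072.

r_{12} = -5.3072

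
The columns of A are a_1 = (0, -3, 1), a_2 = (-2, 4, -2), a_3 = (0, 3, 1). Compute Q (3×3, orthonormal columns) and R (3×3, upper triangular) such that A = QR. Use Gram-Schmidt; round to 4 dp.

q_1 = a_1/‖a_1‖ = (0, -3, 1)/3.1623 = (0.0000, -0.9487, 0.3162).
r_{12} = q_1·a_2 = -4.4272.
u_2 = a_2 + 4.4272·q_1 = (-2.0000, -0.2000, -0.6000).
‖u_2‖ = 2.0976, so q_2 = (-0.9535, -0.0953, -0.2860).
r_{13} = q_1·a_3 = -2.5298; r_{23} = q_2·a_3 = -0.5721.
u_3 = a_3 + 2.5298·q_1 + 0.5721·q_2 = (-0.5455, 0.5455, 1.6364).
‖u_3‖ = 1.8091, so q_3 = (-0.3015, 0.3015, 0.9045).

Q = [[0.0000, -0.9535, -0.3015], [-0.9487, -0.0953, 0.3015], [0.3162, -0.2860, 0.9045]], R = [[3.1623, -4.4272, -2.5298], [0.0000, 2.0976, -0.5721], [0.0000, 0.0000, 1.8091]]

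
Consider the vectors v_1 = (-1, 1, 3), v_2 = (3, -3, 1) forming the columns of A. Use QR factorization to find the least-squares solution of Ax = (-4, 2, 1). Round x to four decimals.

x = (0.6000, -0.8000)

v_1 = (-1, 1, 3); ‖v_1‖ = 3.3166, so e_1 = (-0.3015, 0.3015, 0.9045).
e_1·v_2 = (-0.3015)·3 + 0.3015·(-3) + 0.9045·1 = -0.9045.
u_2 = v_2 + 0.9045·e_1 = (2.7273, -2.7273, 1.8182).
‖u_2‖ = 4.2640, so e_2 = (0.6396, -0.6396, 0.4264).
Qᵀb = (2.7136, -3.4112).
Back-substitute: x_2 = -3.4112/4.2640 = -0.8000.
x_1 = (2.7136 + 0.9045·(-0.8000))/3.3166 = 0.6000.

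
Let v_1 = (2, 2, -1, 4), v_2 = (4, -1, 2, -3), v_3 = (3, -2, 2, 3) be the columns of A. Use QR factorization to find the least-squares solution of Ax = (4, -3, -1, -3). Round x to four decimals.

x = (-0.1126, 0.8261, 0.0352)

v_1 = (2, 2, -1, 4); ‖v_1‖ = 5.0000, so q_1 = (0.4000, 0.4000, -0.2000, 0.8000).
q_1·v_2 = 0.4000·4 + 0.4000·(-1) + (-0.2000)·2 + 0.8000·(-3) = -1.6000.
u_2 = v_2 + 1.6000·q_1 = (4.6400, -0.3600, 1.6800, -1.7200).
‖u_2‖ = 5.2383, so q_2 = (0.8858, -0.0687, 0.3207, -0.3283).
q_1·v_3 = 0.4000·3 + 0.4000·(-2) + (-0.2000)·2 + 0.8000·3 = 2.4000; q_2·v_3 = 0.8858·3 + (-0.0687)·(-2) + 0.3207·2 + (-0.3283)·3 = 2.4512.
u_3 = v_3 − 2.4000·q_1 − 2.4512·q_2 = (-0.1312, -2.7915, 1.6939, 1.8848).
‖u_3‖ = 3.7725, so q_3 = (-0.0348, -0.7400, 0.4490, 0.4996).
Qᵀb = (-1.8000, 4.4136, 0.1329).
Back-substitute: x_3 = 0.1329/3.7725 = 0.0352.
x_2 = (4.4136 − 2.4512·0.0352)/5.2383 = 0.8261.
x_1 = (-1.8000 + 1.6000·0.8261 − 2.4000·0.0352)/5.0000 = -0.1126.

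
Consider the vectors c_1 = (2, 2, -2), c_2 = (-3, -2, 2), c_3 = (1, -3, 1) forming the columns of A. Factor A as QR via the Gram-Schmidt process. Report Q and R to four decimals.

Q = [[0.5774, -0.8165, 0.0000], [0.5774, 0.4082, -0.7071], [-0.5774, -0.4082, -0.7071]], R = [[3.4641, -4.0415, -1.7321], [0.0000, 0.8165, -2.4495], [0.0000, 0.0000, 1.4142]]

c_1 = (2, 2, -2); ‖c_1‖ = 3.4641, so q_1 = (0.5774, 0.5774, -0.5774).
q_1·c_2 = 0.5774·(-3) + 0.5774·(-2) + (-0.5774)·2 = -4.0415.
u_2 = c_2 + 4.0415·q_1 = (-0.6667, 0.3333, -0.3333).
‖u_2‖ = 0.8165, so q_2 = (-0.8165, 0.4082, -0.4082).
q_1·c_3 = 0.5774·1 + 0.5774·(-3) + (-0.5774)·1 = -1.7321; q_2·c_3 = (-0.8165)·1 + 0.4082·(-3) + (-0.4082)·1 = -2.4495.
u_3 = c_3 + 1.7321·q_1 + 2.4495·q_2 = (0.0000, -1.0000, -1.0000).
‖u_3‖ = 1.4142, so q_3 = (0.0000, -0.7071, -0.7071).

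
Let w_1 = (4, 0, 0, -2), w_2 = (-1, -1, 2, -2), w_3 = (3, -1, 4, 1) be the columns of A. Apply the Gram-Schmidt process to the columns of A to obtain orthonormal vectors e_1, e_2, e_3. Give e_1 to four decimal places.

w_1 = (4, 0, 0, -2); ‖w_1‖ = 4.4721, so e_1 = (0.8944, 0.0000, 0.0000, -0.4472).

e_1 = (0.8944, 0.0000, 0.0000, -0.4472)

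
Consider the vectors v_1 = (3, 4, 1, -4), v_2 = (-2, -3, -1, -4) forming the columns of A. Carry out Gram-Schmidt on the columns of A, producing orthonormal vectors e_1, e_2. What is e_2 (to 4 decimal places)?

e_1 = v_1/‖v_1‖ = (3, 4, 1, -4)/6.4807 = (0.4629, 0.6172, 0.1543, -0.6172).
r_{12} = e_1·v_2 = -0.4629.
u_2 = v_2 + 0.4629·e_1 = (-1.7857, -2.7143, -0.9286, -4.2857).
‖u_2‖ = 5.4576, so e_2 = (-0.3272, -0.4973, -0.1701, -0.7853).

e_2 = (-0.3272, -0.4973, -0.1701, -0.7853)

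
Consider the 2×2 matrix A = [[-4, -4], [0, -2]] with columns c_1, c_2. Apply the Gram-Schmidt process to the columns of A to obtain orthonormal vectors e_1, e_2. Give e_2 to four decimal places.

e_2 = (0.0000, -1.0000)

e_1 = c_1/‖c_1‖ = (-4, 0)/4.0000 = (-1.0000, 0.0000).
r_{12} = e_1·c_2 = 4.0000.
u_2 = c_2 − 4.0000·e_1 = (0.0000, -2.0000).
‖u_2‖ = 2.0000, so e_2 = (0.0000, -1.0000).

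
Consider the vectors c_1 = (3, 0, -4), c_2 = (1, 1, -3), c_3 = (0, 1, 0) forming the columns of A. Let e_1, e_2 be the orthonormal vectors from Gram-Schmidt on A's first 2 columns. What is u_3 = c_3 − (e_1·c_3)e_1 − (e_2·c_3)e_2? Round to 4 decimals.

u_3 = (0.4000, 0.5000, 0.3000)

e_1 = c_1/‖c_1‖ = (3, 0, -4)/5.0000 = (0.6000, 0.0000, -0.8000).
r_{12} = e_1·c_2 = 3.0000.
u_2 = c_2 − 3.0000·e_1 = (-0.8000, 1.0000, -0.6000).
‖u_2‖ = 1.4142, so e_2 = (-0.5657, 0.7071, -0.4243).
r_{13} = e_1·c_3 = 0.0000; r_{23} = e_2·c_3 = 0.7071.
u_3 = c_3 + 0.0000·e_1 − 0.7071·e_2 = (0.4000, 0.5000, 0.3000).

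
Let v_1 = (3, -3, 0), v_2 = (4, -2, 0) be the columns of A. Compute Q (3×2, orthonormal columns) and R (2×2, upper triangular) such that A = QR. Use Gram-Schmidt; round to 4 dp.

v_1 = (3, -3, 0); ‖v_1‖ = 4.2426, so e_1 = (0.7071, -0.7071, 0.0000).
e_1·v_2 = 0.7071·4 + (-0.7071)·(-2) + 0.0000·0 = 4.2426.
u_2 = v_2 − 4.2426·e_1 = (1.0000, 1.0000, 0.0000).
‖u_2‖ = 1.4142, so e_2 = (0.7071, 0.7071, 0.0000).

Q = [[0.7071, 0.7071], [-0.7071, 0.7071], [0.0000, 0.0000]], R = [[4.2426, 4.2426], [0.0000, 1.4142]]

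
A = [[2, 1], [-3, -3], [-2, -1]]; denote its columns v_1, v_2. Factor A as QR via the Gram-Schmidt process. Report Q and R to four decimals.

v_1 = (2, -3, -2); ‖v_1‖ = 4.1231, so q_1 = (0.4851, -0.7276, -0.4851).
q_1·v_2 = 0.4851·1 + (-0.7276)·(-3) + (-0.4851)·(-1) = 3.1530.
u_2 = v_2 − 3.1530·q_1 = (-0.5294, -0.7059, 0.5294).
‖u_2‖ = 1.0290, so q_2 = (-0.5145, -0.6860, 0.5145).

Q = [[0.4851, -0.5145], [-0.7276, -0.6860], [-0.4851, 0.5145]], R = [[4.1231, 3.1530], [0.0000, 1.0290]]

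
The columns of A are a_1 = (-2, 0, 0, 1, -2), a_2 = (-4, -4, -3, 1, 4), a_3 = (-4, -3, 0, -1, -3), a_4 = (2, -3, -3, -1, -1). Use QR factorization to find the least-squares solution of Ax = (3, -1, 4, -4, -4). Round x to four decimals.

a_1 = (-2, 0, 0, 1, -2); ‖a_1‖ = 3.0000, so q_1 = (-0.6667, 0.0000, 0.0000, 0.3333, -0.6667).
q_1·a_2 = (-0.6667)·(-4) + 0.0000·(-4) + 0.0000·(-3) + 0.3333·1 + (-0.6667)·4 = 0.3333.
u_2 = a_2 − 0.3333·q_1 = (-3.7778, -4.0000, -3.0000, 0.8889, 4.2222).
‖u_2‖ = 7.6085, so q_2 = (-0.4965, -0.5257, -0.3943, 0.1168, 0.5549).
q_1·a_3 = (-0.6667)·(-4) + 0.0000·(-3) + 0.0000·0 + 0.3333·(-1) + (-0.6667)·(-3) = 4.3333; q_2·a_3 = (-0.4965)·(-4) + (-0.5257)·(-3) + (-0.3943)·0 + 0.1168·(-1) + 0.5549·(-3) = 1.7816.
u_3 = a_3 − 4.3333·q_1 − 1.7816·q_2 = (-0.2265, -2.0633, 0.7025, -2.6526, -1.0998).
‖u_3‖ = 3.6122, so q_3 = (-0.0627, -0.5712, 0.1945, -0.7343, -0.3045).
q_1·a_4 = (-0.6667)·2 + 0.0000·(-3) + 0.0000·(-3) + 0.3333·(-1) + (-0.6667)·(-1) = -1.0000; q_2·a_4 = (-0.4965)·2 + (-0.5257)·(-3) + (-0.3943)·(-3) + 0.1168·(-1) + 0.5549·(-1) = 1.0953; q_3·a_4 = (-0.0627)·2 + (-0.5712)·(-3) + 0.1945·(-3) + (-0.7343)·(-1) + (-0.3045)·(-1) = 2.0436.
u_4 = a_4 + 1.0000·q_1 − 1.0953·q_2 − 2.0436·q_3 = (2.0053, -1.2568, -2.9656, 0.7061, -1.6523).
‖u_4‖ = 4.1981, so q_4 = (0.4777, -0.2994, -0.7064, 0.1682, -0.3936).
Qᵀb = (-0.6667, -5.2281, 5.3163, -0.1917).
Back-substitute: x_4 = -0.1917/4.1981 = -0.0457.
x_3 = (5.3163 − 2.0436·(-0.0457))/3.6122 = 1.4976.
x_2 = (-5.2281 − 1.7816·1.4976 − 1.0953·(-0.0457))/7.6085 = -1.0312.
x_1 = (-0.6667 − 0.3333·(-1.0312) − 4.3333·1.4976 + 1.0000·(-0.0457))/3.0000 = -2.2861.

x = (-2.2861, -1.0313, 1.4976, -0.0457)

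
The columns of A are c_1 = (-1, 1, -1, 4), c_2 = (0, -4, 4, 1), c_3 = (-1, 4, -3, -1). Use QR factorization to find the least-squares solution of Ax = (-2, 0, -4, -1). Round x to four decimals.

x = (-0.0044, -0.4793, 0.0414)

c_1 = (-1, 1, -1, 4); ‖c_1‖ = 4.3589, so q_1 = (-0.2294, 0.2294, -0.2294, 0.9177).
q_1·c_2 = (-0.2294)·0 + 0.2294·(-4) + (-0.2294)·4 + 0.9177·1 = -0.9177.
u_2 = c_2 + 0.9177·q_1 = (-0.2105, -3.7895, 3.7895, 1.8421).
‖u_2‖ = 5.6708, so q_2 = (-0.0371, -0.6682, 0.6682, 0.3248).
q_1·c_3 = (-0.2294)·(-1) + 0.2294·4 + (-0.2294)·(-3) + 0.9177·(-1) = 0.9177; q_2·c_3 = (-0.0371)·(-1) + (-0.6682)·4 + 0.6682·(-3) + 0.3248·(-1) = -4.9654.
u_3 = c_3 − 0.9177·q_1 + 4.9654·q_2 = (-0.9738, 0.4714, 0.5286, -0.2291).
‖u_3‖ = 1.2257, so q_3 = (-0.7945, 0.3845, 0.4313, -0.1869).
Qᵀb = (0.4588, -2.9236, 0.0507).
Back-substitute: x_3 = 0.0507/1.2257 = 0.0414.
x_2 = (-2.9236 + 4.9654·0.0414)/5.6708 = -0.4793.
x_1 = (0.4588 + 0.9177·(-0.4793) − 0.9177·0.0414)/4.3589 = -0.0044.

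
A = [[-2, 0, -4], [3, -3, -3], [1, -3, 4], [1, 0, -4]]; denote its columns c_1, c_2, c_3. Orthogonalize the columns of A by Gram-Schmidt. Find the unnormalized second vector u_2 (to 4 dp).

u_2 = (-1.6000, -0.6000, -2.2000, 0.8000)

c_1 = (-2, 3, 1, 1); ‖c_1‖ = 3.8730, so q_1 = (-0.5164, 0.7746, 0.2582, 0.2582).
q_1·c_2 = (-0.5164)·0 + 0.7746·(-3) + 0.2582·(-3) + 0.2582·0 = -3.0984.
u_2 = c_2 + 3.0984·q_1 = (-1.6000, -0.6000, -2.2000, 0.8000).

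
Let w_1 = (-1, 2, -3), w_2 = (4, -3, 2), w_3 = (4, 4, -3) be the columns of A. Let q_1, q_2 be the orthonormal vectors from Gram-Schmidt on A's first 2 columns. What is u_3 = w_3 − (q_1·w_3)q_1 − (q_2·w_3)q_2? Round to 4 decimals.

q_1 = w_1/‖w_1‖ = (-1, 2, -3)/3.7417 = (-0.2673, 0.5345, -0.8018).
r_{12} = q_1·w_2 = -4.2762.
u_2 = w_2 + 4.2762·q_1 = (2.8571, -0.7143, -1.4286).
‖u_2‖ = 3.2733, so q_2 = (0.8729, -0.2182, -0.4364).
r_{13} = q_1·w_3 = 3.4744; r_{23} = q_2·w_3 = 3.9279.
u_3 = w_3 − 3.4744·q_1 − 3.9279·q_2 = (1.5000, 3.0000, 1.5000).

u_3 = (1.5000, 3.0000, 1.5000)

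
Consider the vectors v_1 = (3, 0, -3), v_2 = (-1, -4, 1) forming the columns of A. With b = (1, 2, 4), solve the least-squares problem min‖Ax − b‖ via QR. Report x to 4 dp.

x = (-0.6667, -0.5000)

e_1 = v_1/‖v_1‖ = (3, 0, -3)/4.2426 = (0.7071, 0.0000, -0.7071).
r_{12} = e_1·v_2 = -1.4142.
u_2 = v_2 + 1.4142·e_1 = (0.0000, -4.0000, 0.0000).
‖u_2‖ = 4.0000, so e_2 = (0.0000, -1.0000, 0.0000).
Qᵀb = (-2.1213, -2.0000).
Back-substitute: x_2 = -2.0000/4.0000 = -0.5000.
x_1 = (-2.1213 + 1.4142·(-0.5000))/4.2426 = -0.6667.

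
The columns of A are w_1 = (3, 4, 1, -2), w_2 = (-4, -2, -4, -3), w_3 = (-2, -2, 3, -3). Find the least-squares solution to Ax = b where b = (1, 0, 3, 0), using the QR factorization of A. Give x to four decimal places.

e_1 = w_1/‖w_1‖ = (3, 4, 1, -2)/5.4772 = (0.5477, 0.7303, 0.1826, -0.3651).
r_{12} = e_1·w_2 = -3.2863.
u_2 = w_2 + 3.2863·e_1 = (-2.2000, 0.4000, -3.4000, -4.2000).
‖u_2‖ = 5.8481, so e_2 = (-0.3762, 0.0684, -0.5814, -0.7182).
r_{13} = e_1·w_3 = -0.9129; r_{23} = e_2·w_3 = 1.0260.
u_3 = w_3 + 0.9129·e_1 − 1.0260·e_2 = (-1.1140, -1.4035, 3.7632, -2.5965).
‖u_3‖ = 4.9106, so e_3 = (-0.2269, -0.2858, 0.7663, -0.5288).
Qᵀb = (1.0954, -2.1204, 2.0721).
Back-substitute: x_3 = 2.0721/4.9106 = 0.4220.
x_2 = (-2.1204 − 1.0260·0.4220)/5.8481 = -0.4366.
x_1 = (1.0954 + 3.2863·(-0.4366) + 0.9129·0.4220)/5.4772 = 0.0084.

x = (0.0084, -0.4366, 0.4220)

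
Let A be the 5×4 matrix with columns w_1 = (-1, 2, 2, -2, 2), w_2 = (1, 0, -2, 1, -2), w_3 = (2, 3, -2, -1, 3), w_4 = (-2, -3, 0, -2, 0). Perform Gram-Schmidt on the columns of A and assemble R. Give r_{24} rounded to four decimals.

w_1 = (-1, 2, 2, -2, 2); ‖w_1‖ = 4.1231, so e_1 = (-0.2425, 0.4851, 0.4851, -0.4851, 0.4851).
e_1·w_2 = (-0.2425)·1 + 0.4851·0 + 0.4851·(-2) + (-0.4851)·1 + 0.4851·(-2) = -2.6679.
u_2 = w_2 + 2.6679·e_1 = (0.3529, 1.2941, -0.7059, -0.2941, -0.7059).
‖u_2‖ = 1.6977, so e_2 = (0.2079, 0.7623, -0.4158, -0.1732, -0.4158).
r_{24} = e_2·w_4 = -2.3561.

r_{24} = -2.3561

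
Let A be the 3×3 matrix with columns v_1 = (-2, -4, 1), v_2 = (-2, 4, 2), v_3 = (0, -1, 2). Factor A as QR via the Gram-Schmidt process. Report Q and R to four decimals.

Q = [[-0.4364, -0.6731, 0.5970], [-0.8729, 0.4777, -0.0995], [0.2182, 0.5646, 0.7960]], R = [[4.5826, -2.1822, 1.3093], [0.0000, 4.3861, 0.6514], [0.0000, 0.0000, 1.6916]]

q_1 = v_1/‖v_1‖ = (-2, -4, 1)/4.5826 = (-0.4364, -0.8729, 0.2182).
r_{12} = q_1·v_2 = -2.1822.
u_2 = v_2 + 2.1822·q_1 = (-2.9524, 2.0952, 2.4762).
‖u_2‖ = 4.3861, so q_2 = (-0.6731, 0.4777, 0.5646).
r_{13} = q_1·v_3 = 1.3093; r_{23} = q_2·v_3 = 0.6514.
u_3 = v_3 − 1.3093·q_1 − 0.6514·q_2 = (1.0099, -0.1683, 1.3465).
‖u_3‖ = 1.6916, so q_3 = (0.5970, -0.0995, 0.7960).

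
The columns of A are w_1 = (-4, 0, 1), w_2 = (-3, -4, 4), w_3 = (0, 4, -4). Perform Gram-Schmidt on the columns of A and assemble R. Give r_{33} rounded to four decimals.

w_1 = (-4, 0, 1); ‖w_1‖ = 4.1231, so q_1 = (-0.9701, 0.0000, 0.2425).
q_1·w_2 = (-0.9701)·(-3) + 0.0000·(-4) + 0.2425·4 = 3.8806.
u_2 = w_2 − 3.8806·q_1 = (0.7647, -4.0000, 3.0588).
‖u_2‖ = 5.0932, so q_2 = (0.1501, -0.7854, 0.6006).
q_1·w_3 = (-0.9701)·0 + 0.0000·4 + 0.2425·(-4) = -0.9701; q_2·w_3 = 0.1501·0 + (-0.7854)·4 + 0.6006·(-4) = -5.5437.
u_3 = w_3 + 0.9701·q_1 + 5.5437·q_2 = (-0.1088, -0.3537, -0.4354).
r_{33} = ‖u_3‖ = 0.5714.

r_{33} = 0.5714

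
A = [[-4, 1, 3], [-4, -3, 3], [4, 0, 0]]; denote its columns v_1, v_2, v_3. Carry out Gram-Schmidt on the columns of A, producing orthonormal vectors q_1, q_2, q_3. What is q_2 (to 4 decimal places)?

v_1 = (-4, -4, 4); ‖v_1‖ = 6.9282, so q_1 = (-0.5774, -0.5774, 0.5774).
q_1·v_2 = (-0.5774)·1 + (-0.5774)·(-3) + 0.5774·0 = 1.1547.
u_2 = v_2 − 1.1547·q_1 = (1.6667, -2.3333, -0.6667).
‖u_2‖ = 2.9439, so q_2 = (0.5661, -0.7926, -0.2265).

q_2 = (0.5661, -0.7926, -0.2265)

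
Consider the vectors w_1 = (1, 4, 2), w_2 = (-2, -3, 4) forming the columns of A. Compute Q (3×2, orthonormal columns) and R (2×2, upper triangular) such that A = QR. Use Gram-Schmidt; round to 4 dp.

w_1 = (1, 4, 2); ‖w_1‖ = 4.5826, so q_1 = (0.2182, 0.8729, 0.4364).
q_1·w_2 = 0.2182·(-2) + 0.8729·(-3) + 0.4364·4 = -1.3093.
u_2 = w_2 + 1.3093·q_1 = (-1.7143, -1.8571, 4.5714).
‖u_2‖ = 5.2236, so q_2 = (-0.3282, -0.3555, 0.8752).

Q = [[0.2182, -0.3282], [0.8729, -0.3555], [0.4364, 0.8752]], R = [[4.5826, -1.3093], [0.0000, 5.2236]]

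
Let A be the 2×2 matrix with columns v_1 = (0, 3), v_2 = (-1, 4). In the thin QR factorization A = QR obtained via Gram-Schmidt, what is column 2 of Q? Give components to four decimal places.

v_1 = (0, 3); ‖v_1‖ = 3.0000, so q_1 = (0.0000, 1.0000).
q_1·v_2 = 0.0000·(-1) + 1.0000·4 = 4.0000.
u_2 = v_2 − 4.0000·q_1 = (-1.0000, 0.0000).
‖u_2‖ = 1.0000, so q_2 = (-1.0000, 0.0000).

q_2 = (-1.0000, 0.0000)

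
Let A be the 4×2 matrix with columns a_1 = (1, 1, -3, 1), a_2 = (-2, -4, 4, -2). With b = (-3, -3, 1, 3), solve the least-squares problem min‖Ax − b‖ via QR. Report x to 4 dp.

a_1 = (1, 1, -3, 1); ‖a_1‖ = 3.4641, so q_1 = (0.2887, 0.2887, -0.8660, 0.2887).
q_1·a_2 = 0.2887·(-2) + 0.2887·(-4) + (-0.8660)·4 + 0.2887·(-2) = -5.7735.
u_2 = a_2 + 5.7735·q_1 = (-0.3333, -2.3333, -1.0000, -0.3333).
‖u_2‖ = 2.5820, so q_2 = (-0.1291, -0.9037, -0.3873, -0.1291).
Qᵀb = (-1.7321, 2.3238).
Back-substitute: x_2 = 2.3238/2.5820 = 0.9000.
x_1 = (-1.7321 + 5.7735·0.9000)/3.4641 = 1.0000.

x = (1.0000, 0.9000)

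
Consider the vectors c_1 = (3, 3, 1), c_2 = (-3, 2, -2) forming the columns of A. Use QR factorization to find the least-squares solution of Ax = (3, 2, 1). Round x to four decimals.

x = (0.7953, -0.1779)

q_1 = c_1/‖c_1‖ = (3, 3, 1)/4.3589 = (0.6882, 0.6882, 0.2294).
r_{12} = q_1·c_2 = -1.1471.
u_2 = c_2 + 1.1471·q_1 = (-2.2105, 2.7895, -1.7368).
‖u_2‖ = 3.9603, so q_2 = (-0.5582, 0.7044, -0.4386).
Qᵀb = (3.6707, -0.7044).
Back-substitute: x_2 = -0.7044/3.9603 = -0.1779.
x_1 = (3.6707 + 1.1471·(-0.1779))/4.3589 = 0.7953.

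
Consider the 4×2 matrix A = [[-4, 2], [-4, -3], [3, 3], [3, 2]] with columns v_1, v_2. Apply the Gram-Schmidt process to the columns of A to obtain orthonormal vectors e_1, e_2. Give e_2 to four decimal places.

e_2 = (0.8123, -0.3415, 0.4292, 0.1984)

v_1 = (-4, -4, 3, 3); ‖v_1‖ = 7.0711, so e_1 = (-0.5657, -0.5657, 0.4243, 0.4243).
e_1·v_2 = (-0.5657)·2 + (-0.5657)·(-3) + 0.4243·3 + 0.4243·2 = 2.6870.
u_2 = v_2 − 2.6870·e_1 = (3.5200, -1.4800, 1.8600, 0.8600).
‖u_2‖ = 4.3336, so e_2 = (0.8123, -0.3415, 0.4292, 0.1984).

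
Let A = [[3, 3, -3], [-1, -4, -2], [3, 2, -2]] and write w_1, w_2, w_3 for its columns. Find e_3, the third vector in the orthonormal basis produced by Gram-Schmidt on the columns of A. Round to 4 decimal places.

e_3 = (-0.7255, -0.2176, 0.6529)

e_1 = w_1/‖w_1‖ = (3, -1, 3)/4.3589 = (0.6882, -0.2294, 0.6882).
r_{12} = e_1·w_2 = 4.3589.
u_2 = w_2 − 4.3589·e_1 = (0.0000, -3.0000, -1.0000).
‖u_2‖ = 3.1623, so e_2 = (0.0000, -0.9487, -0.3162).
r_{13} = e_1·w_3 = -2.9824; r_{23} = e_2·w_3 = 2.5298.
u_3 = w_3 + 2.9824·e_1 − 2.5298·e_2 = (-0.9474, -0.2842, 0.8526).
‖u_3‖ = 1.3059, so e_3 = (-0.7255, -0.2176, 0.6529).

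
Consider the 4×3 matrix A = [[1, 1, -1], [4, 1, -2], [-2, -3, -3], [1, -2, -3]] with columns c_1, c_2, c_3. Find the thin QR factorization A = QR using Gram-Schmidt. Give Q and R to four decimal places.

c_1 = (1, 4, -2, 1); ‖c_1‖ = 4.6904, so e_1 = (0.2132, 0.8528, -0.4264, 0.2132).
e_1·c_2 = 0.2132·1 + 0.8528·1 + (-0.4264)·(-3) + 0.2132·(-2) = 1.9188.
u_2 = c_2 − 1.9188·e_1 = (0.5909, -0.6364, -2.1818, -2.4091).
‖u_2‖ = 3.3643, so e_2 = (0.1756, -0.1892, -0.6485, -0.7161).
e_1·c_3 = 0.2132·(-1) + 0.8528·(-2) + (-0.4264)·(-3) + 0.2132·(-3) = -1.2792; e_2·c_3 = 0.1756·(-1) + (-0.1892)·(-2) + (-0.6485)·(-3) + (-0.7161)·(-3) = 4.2965.
u_3 = c_3 + 1.2792·e_1 − 4.2965·e_2 = (-1.4819, -0.0964, -0.7590, 0.3494).
‖u_3‖ = 1.7040, so e_3 = (-0.8697, -0.0566, -0.4454, 0.2050).

Q = [[0.2132, 0.1756, -0.8697], [0.8528, -0.1892, -0.0566], [-0.4264, -0.6485, -0.4454], [0.2132, -0.7161, 0.2050]], R = [[4.6904, 1.9188, -1.2792], [0.0000, 3.3643, 4.2965], [0.0000, 0.0000, 1.7040]]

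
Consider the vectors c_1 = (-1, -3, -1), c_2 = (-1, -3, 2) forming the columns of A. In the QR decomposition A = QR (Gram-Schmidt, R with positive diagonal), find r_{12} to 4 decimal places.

r_{12} = 2.4121

c_1 = (-1, -3, -1); ‖c_1‖ = 3.3166, so e_1 = (-0.3015, -0.9045, -0.3015).
r_{12} = e_1·c_2 = 2.4121.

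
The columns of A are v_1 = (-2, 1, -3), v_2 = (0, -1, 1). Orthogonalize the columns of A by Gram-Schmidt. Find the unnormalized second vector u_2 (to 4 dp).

u_2 = (-0.5714, -0.7143, 0.1429)

e_1 = v_1/‖v_1‖ = (-2, 1, -3)/3.7417 = (-0.5345, 0.2673, -0.8018).
r_{12} = e_1·v_2 = -1.0690.
u_2 = v_2 + 1.0690·e_1 = (-0.5714, -0.7143, 0.1429).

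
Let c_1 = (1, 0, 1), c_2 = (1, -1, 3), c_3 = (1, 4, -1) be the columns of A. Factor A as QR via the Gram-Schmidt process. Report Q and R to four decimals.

q_1 = c_1/‖c_1‖ = (1, 0, 1)/1.4142 = (0.7071, 0.0000, 0.7071).
r_{12} = q_1·c_2 = 2.8284.
u_2 = c_2 − 2.8284·q_1 = (-1.0000, -1.0000, 1.0000).
‖u_2‖ = 1.7321, so q_2 = (-0.5774, -0.5774, 0.5774).
r_{13} = q_1·c_3 = 0.0000; r_{23} = q_2·c_3 = -3.4641.
u_3 = c_3 + 0.0000·q_1 + 3.4641·q_2 = (-1.0000, 2.0000, 1.0000).
‖u_3‖ = 2.4495, so q_3 = (-0.4082, 0.8165, 0.4082).

Q = [[0.7071, -0.5774, -0.4082], [0.0000, -0.5774, 0.8165], [0.7071, 0.5774, 0.4082]], R = [[1.4142, 2.8284, 0.0000], [0.0000, 1.7321, -3.4641], [0.0000, 0.0000, 2.4495]]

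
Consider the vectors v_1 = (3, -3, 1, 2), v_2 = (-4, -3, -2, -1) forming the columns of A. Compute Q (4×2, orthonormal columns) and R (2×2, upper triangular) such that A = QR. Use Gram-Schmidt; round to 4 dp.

Q = [[0.6255, -0.5847], [-0.6255, -0.7412], [0.2085, -0.3212], [0.4170, -0.0741]], R = [[4.7958, -1.4596], [0.0000, 5.2792]]

v_1 = (3, -3, 1, 2); ‖v_1‖ = 4.7958, so q_1 = (0.6255, -0.6255, 0.2085, 0.4170).
q_1·v_2 = 0.6255·(-4) + (-0.6255)·(-3) + 0.2085·(-2) + 0.4170·(-1) = -1.4596.
u_2 = v_2 + 1.4596·q_1 = (-3.0870, -3.9130, -1.6957, -0.3913).
‖u_2‖ = 5.2792, so q_2 = (-0.5847, -0.7412, -0.3212, -0.0741).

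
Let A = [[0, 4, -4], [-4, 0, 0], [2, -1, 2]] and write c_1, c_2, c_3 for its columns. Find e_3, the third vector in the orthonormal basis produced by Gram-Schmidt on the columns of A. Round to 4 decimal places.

c_1 = (0, -4, 2); ‖c_1‖ = 4.4721, so e_1 = (0.0000, -0.8944, 0.4472).
e_1·c_2 = 0.0000·4 + (-0.8944)·0 + 0.4472·(-1) = -0.4472.
u_2 = c_2 + 0.4472·e_1 = (4.0000, -0.4000, -0.8000).
‖u_2‖ = 4.0988, so e_2 = (0.9759, -0.0976, -0.1952).
e_1·c_3 = 0.0000·(-4) + (-0.8944)·0 + 0.4472·2 = 0.8944; e_2·c_3 = 0.9759·(-4) + (-0.0976)·0 + (-0.1952)·2 = -4.2940.
u_3 = c_3 − 0.8944·e_1 + 4.2940·e_2 = (0.1905, 0.3810, 0.7619).
‖u_3‖ = 0.8729, so e_3 = (0.2182, 0.4364, 0.8729).

e_3 = (0.2182, 0.4364, 0.8729)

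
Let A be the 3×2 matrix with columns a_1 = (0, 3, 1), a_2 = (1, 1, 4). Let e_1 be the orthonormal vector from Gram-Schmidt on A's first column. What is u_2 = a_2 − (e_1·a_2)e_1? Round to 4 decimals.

a_1 = (0, 3, 1); ‖a_1‖ = 3.1623, so e_1 = (0.0000, 0.9487, 0.3162).
e_1·a_2 = 0.0000·1 + 0.9487·1 + 0.3162·4 = 2.2136.
u_2 = a_2 − 2.2136·e_1 = (1.0000, -1.1000, 3.3000).

u_2 = (1.0000, -1.1000, 3.3000)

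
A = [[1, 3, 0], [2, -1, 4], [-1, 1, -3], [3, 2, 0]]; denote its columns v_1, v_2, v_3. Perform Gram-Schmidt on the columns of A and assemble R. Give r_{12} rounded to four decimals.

q_1 = v_1/‖v_1‖ = (1, 2, -1, 3)/3.8730 = (0.2582, 0.5164, -0.2582, 0.7746).
r_{12} = q_1·v_2 = 1.5492.

r_{12} = 1.5492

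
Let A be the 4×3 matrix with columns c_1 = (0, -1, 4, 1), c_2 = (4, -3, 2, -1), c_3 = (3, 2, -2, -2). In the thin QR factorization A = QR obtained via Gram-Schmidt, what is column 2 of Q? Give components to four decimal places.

q_2 = (0.8090, -0.4944, -0.0449, -0.3146)

q_1 = c_1/‖c_1‖ = (0, -1, 4, 1)/4.2426 = (0.0000, -0.2357, 0.9428, 0.2357).
r_{12} = q_1·c_2 = 2.3570.
u_2 = c_2 − 2.3570·q_1 = (4.0000, -2.4444, -0.2222, -1.5556).
‖u_2‖ = 4.9441, so q_2 = (0.8090, -0.4944, -0.0449, -0.3146).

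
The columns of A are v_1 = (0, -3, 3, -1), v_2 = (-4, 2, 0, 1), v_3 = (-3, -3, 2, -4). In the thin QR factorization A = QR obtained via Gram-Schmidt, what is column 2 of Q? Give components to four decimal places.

q_2 = (-0.9320, 0.2085, 0.2575, 0.1472)

v_1 = (0, -3, 3, -1); ‖v_1‖ = 4.3589, so q_1 = (0.0000, -0.6882, 0.6882, -0.2294).
q_1·v_2 = 0.0000·(-4) + (-0.6882)·2 + 0.6882·0 + (-0.2294)·1 = -1.6059.
u_2 = v_2 + 1.6059·q_1 = (-4.0000, 0.8947, 1.1053, 0.6316).
‖u_2‖ = 4.2920, so q_2 = (-0.9320, 0.2085, 0.2575, 0.1472).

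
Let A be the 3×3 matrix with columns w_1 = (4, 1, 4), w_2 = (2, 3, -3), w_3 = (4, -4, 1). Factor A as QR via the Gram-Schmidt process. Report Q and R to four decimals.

Q = [[0.6963, 0.4526, 0.5571], [0.1741, 0.6465, -0.7428], [0.6963, -0.6142, -0.3714]], R = [[5.7446, -0.1741, 2.7852], [0.0000, 4.6872, -1.3900], [0.0000, 0.0000, 4.8281]]

e_1 = w_1/‖w_1‖ = (4, 1, 4)/5.7446 = (0.6963, 0.1741, 0.6963).
r_{12} = e_1·w_2 = -0.1741.
u_2 = w_2 + 0.1741·e_1 = (2.1212, 3.0303, -2.8788).
‖u_2‖ = 4.6872, so e_2 = (0.4526, 0.6465, -0.6142).
r_{13} = e_1·w_3 = 2.7852; r_{23} = e_2·w_3 = -1.3900.
u_3 = w_3 − 2.7852·e_1 + 1.3900·e_2 = (2.6897, -3.5862, -1.7931).
‖u_3‖ = 4.8281, so e_3 = (0.5571, -0.7428, -0.3714).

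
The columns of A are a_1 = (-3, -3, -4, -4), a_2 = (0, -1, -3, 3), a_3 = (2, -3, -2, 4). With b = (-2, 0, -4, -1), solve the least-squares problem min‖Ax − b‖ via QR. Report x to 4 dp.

x = (0.3798, 1.1802, -0.6935)

a_1 = (-3, -3, -4, -4); ‖a_1‖ = 7.0711, so q_1 = (-0.4243, -0.4243, -0.5657, -0.5657).
q_1·a_2 = (-0.4243)·0 + (-0.4243)·(-1) + (-0.5657)·(-3) + (-0.5657)·3 = 0.4243.
u_2 = a_2 − 0.4243·q_1 = (0.1800, -0.8200, -2.7600, 3.2400).
‖u_2‖ = 4.3382, so q_2 = (0.0415, -0.1890, -0.6362, 0.7469).
q_1·a_3 = (-0.4243)·2 + (-0.4243)·(-3) + (-0.5657)·(-2) + (-0.5657)·4 = -0.7071; q_2·a_3 = 0.0415·2 + (-0.1890)·(-3) + (-0.6362)·(-2) + 0.7469·4 = 4.9099.
u_3 = a_3 + 0.7071·q_1 − 4.9099·q_2 = (1.4963, -2.3719, 0.7237, -0.0670).
‖u_3‖ = 2.8971, so q_3 = (0.5165, -0.8187, 0.2498, -0.0231).
Qᵀb = (3.6770, 1.7150, -2.0090).
Back-substitute: x_3 = -2.0090/2.8971 = -0.6935.
x_2 = (1.7150 − 4.9099·(-0.6935))/4.3382 = 1.1802.
x_1 = (3.6770 − 0.4243·1.1802 + 0.7071·(-0.6935))/7.0711 = 0.3798.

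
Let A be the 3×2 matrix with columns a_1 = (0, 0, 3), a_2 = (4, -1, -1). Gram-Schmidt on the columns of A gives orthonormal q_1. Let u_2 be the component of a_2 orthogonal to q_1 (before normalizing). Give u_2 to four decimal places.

a_1 = (0, 0, 3); ‖a_1‖ = 3.0000, so q_1 = (0.0000, 0.0000, 1.0000).
q_1·a_2 = 0.0000·4 + 0.0000·(-1) + 1.0000·(-1) = -1.0000.
u_2 = a_2 + 1.0000·q_1 = (4.0000, -1.0000, 0.0000).

u_2 = (4.0000, -1.0000, 0.0000)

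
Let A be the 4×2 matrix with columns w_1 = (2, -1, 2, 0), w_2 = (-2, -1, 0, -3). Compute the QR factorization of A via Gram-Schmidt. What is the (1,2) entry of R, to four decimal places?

w_1 = (2, -1, 2, 0); ‖w_1‖ = 3.0000, so e_1 = (0.6667, -0.3333, 0.6667, 0.0000).
r_{12} = e_1·w_2 = -1.0000.

r_{12} = -1.0000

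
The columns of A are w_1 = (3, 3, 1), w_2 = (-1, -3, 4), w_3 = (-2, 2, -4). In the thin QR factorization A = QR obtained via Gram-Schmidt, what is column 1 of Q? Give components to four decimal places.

w_1 = (3, 3, 1); ‖w_1‖ = 4.3589, so q_1 = (0.6882, 0.6882, 0.2294).

q_1 = (0.6882, 0.6882, 0.2294)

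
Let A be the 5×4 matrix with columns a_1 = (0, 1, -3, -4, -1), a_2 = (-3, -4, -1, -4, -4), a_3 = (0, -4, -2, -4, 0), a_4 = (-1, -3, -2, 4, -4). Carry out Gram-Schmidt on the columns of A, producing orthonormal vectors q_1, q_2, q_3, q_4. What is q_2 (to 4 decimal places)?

a_1 = (0, 1, -3, -4, -1); ‖a_1‖ = 5.1962, so q_1 = (0.0000, 0.1925, -0.5774, -0.7698, -0.1925).
q_1·a_2 = 0.0000·(-3) + 0.1925·(-4) + (-0.5774)·(-1) + (-0.7698)·(-4) + (-0.1925)·(-4) = 3.6566.
u_2 = a_2 − 3.6566·q_1 = (-3.0000, -4.7037, 1.1111, -1.1852, -3.2963).
‖u_2‖ = 6.6805, so q_2 = (-0.4491, -0.7041, 0.1663, -0.1774, -0.4934).

q_2 = (-0.4491, -0.7041, 0.1663, -0.1774, -0.4934)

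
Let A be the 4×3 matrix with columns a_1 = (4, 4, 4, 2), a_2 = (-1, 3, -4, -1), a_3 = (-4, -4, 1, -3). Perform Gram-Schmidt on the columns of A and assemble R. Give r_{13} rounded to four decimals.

r_{13} = -4.7150

a_1 = (4, 4, 4, 2); ‖a_1‖ = 7.2111, so e_1 = (0.5547, 0.5547, 0.5547, 0.2774).
r_{13} = e_1·a_3 = -4.7150.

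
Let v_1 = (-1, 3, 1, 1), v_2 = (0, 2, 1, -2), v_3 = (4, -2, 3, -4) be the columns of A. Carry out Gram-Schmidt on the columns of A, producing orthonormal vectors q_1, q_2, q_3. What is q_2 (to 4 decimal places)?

q_2 = (0.1584, 0.2852, 0.2218, -0.9189)

v_1 = (-1, 3, 1, 1); ‖v_1‖ = 3.4641, so q_1 = (-0.2887, 0.8660, 0.2887, 0.2887).
q_1·v_2 = (-0.2887)·0 + 0.8660·2 + 0.2887·1 + 0.2887·(-2) = 1.4434.
u_2 = v_2 − 1.4434·q_1 = (0.4167, 0.7500, 0.5833, -2.4167).
‖u_2‖ = 2.6300, so q_2 = (0.1584, 0.2852, 0.2218, -0.9189).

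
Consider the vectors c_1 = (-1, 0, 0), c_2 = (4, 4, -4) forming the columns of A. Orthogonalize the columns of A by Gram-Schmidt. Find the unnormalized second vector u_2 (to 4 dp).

u_2 = (0.0000, 4.0000, -4.0000)

c_1 = (-1, 0, 0); ‖c_1‖ = 1.0000, so q_1 = (-1.0000, 0.0000, 0.0000).
q_1·c_2 = (-1.0000)·4 + 0.0000·4 + 0.0000·(-4) = -4.0000.
u_2 = c_2 + 4.0000·q_1 = (0.0000, 4.0000, -4.0000).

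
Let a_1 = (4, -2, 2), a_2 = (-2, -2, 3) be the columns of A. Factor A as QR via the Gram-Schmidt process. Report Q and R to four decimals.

Q = [[0.8165, -0.5687], [-0.4082, -0.4468], [0.4082, 0.6906]], R = [[4.8990, 0.4082], [0.0000, 4.1028]]

a_1 = (4, -2, 2); ‖a_1‖ = 4.8990, so e_1 = (0.8165, -0.4082, 0.4082).
e_1·a_2 = 0.8165·(-2) + (-0.4082)·(-2) + 0.4082·3 = 0.4082.
u_2 = a_2 − 0.4082·e_1 = (-2.3333, -1.8333, 2.8333).
‖u_2‖ = 4.1028, so e_2 = (-0.5687, -0.4468, 0.6906).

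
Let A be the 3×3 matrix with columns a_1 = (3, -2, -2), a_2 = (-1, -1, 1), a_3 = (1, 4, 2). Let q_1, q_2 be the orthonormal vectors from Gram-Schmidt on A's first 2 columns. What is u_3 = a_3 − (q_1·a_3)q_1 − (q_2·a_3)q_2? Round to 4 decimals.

u_3 = (1.7143, 0.4286, 2.1429)

a_1 = (3, -2, -2); ‖a_1‖ = 4.1231, so q_1 = (0.7276, -0.4851, -0.4851).
q_1·a_2 = 0.7276·(-1) + (-0.4851)·(-1) + (-0.4851)·1 = -0.7276.
u_2 = a_2 + 0.7276·q_1 = (-0.4706, -1.3529, 0.6471).
‖u_2‖ = 1.5718, so q_2 = (-0.2994, -0.8608, 0.4117).
q_1·a_3 = 0.7276·1 + (-0.4851)·4 + (-0.4851)·2 = -2.1828; q_2·a_3 = (-0.2994)·1 + (-0.8608)·4 + 0.4117·2 = -2.9191.
u_3 = a_3 + 2.1828·q_1 + 2.9191·q_2 = (1.7143, 0.4286, 2.1429).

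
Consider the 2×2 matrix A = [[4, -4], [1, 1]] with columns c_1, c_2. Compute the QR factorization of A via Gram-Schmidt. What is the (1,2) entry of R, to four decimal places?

r_{12} = -3.6380

c_1 = (4, 1); ‖c_1‖ = 4.1231, so e_1 = (0.9701, 0.2425).
r_{12} = e_1·c_2 = -3.6380.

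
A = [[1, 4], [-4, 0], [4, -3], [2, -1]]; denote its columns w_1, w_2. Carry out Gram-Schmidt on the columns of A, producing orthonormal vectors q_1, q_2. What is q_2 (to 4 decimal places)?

w_1 = (1, -4, 4, 2); ‖w_1‖ = 6.0828, so q_1 = (0.1644, -0.6576, 0.6576, 0.3288).
q_1·w_2 = 0.1644·4 + (-0.6576)·0 + 0.6576·(-3) + 0.3288·(-1) = -1.6440.
u_2 = w_2 + 1.6440·q_1 = (4.2703, -1.0811, -1.9189, -0.4595).
‖u_2‖ = 4.8267, so q_2 = (0.8847, -0.2240, -0.3976, -0.0952).

q_2 = (0.8847, -0.2240, -0.3976, -0.0952)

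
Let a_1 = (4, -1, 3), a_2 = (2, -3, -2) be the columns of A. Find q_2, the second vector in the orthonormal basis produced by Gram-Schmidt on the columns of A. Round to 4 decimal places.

q_2 = (0.3073, -0.7011, -0.6435)

a_1 = (4, -1, 3); ‖a_1‖ = 5.0990, so q_1 = (0.7845, -0.1961, 0.5883).
q_1·a_2 = 0.7845·2 + (-0.1961)·(-3) + 0.5883·(-2) = 0.9806.
u_2 = a_2 − 0.9806·q_1 = (1.2308, -2.8077, -2.5769).
‖u_2‖ = 4.0048, so q_2 = (0.3073, -0.7011, -0.6435).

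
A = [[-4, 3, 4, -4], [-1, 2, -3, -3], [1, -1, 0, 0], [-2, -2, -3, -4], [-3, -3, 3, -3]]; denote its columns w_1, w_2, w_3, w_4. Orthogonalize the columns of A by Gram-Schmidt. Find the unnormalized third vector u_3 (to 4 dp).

u_3 = (1.7347, -3.6579, 0.5846, -3.8764, 1.6855)

e_1 = w_1/‖w_1‖ = (-4, -1, 1, -2, -3)/5.5678 = (-0.7184, -0.1796, 0.1796, -0.3592, -0.5388).
r_{12} = e_1·w_2 = -0.3592.
u_2 = w_2 + 0.3592·e_1 = (2.7419, 1.9355, -0.9355, -2.1290, -3.1935).
‖u_2‖ = 5.1837, so e_2 = (0.5290, 0.3734, -0.1805, -0.4107, -0.6161).
r_{13} = e_1·w_3 = -2.8737; r_{23} = e_2·w_3 = 0.3796.
u_3 = w_3 + 2.8737·e_1 − 0.3796·e_2 = (1.7347, -3.6579, 0.5846, -3.8764, 1.6855).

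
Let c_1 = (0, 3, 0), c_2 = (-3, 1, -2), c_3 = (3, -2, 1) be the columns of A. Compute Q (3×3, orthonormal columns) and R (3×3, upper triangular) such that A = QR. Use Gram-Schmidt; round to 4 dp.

c_1 = (0, 3, 0); ‖c_1‖ = 3.0000, so q_1 = (0.0000, 1.0000, 0.0000).
q_1·c_2 = 0.0000·(-3) + 1.0000·1 + 0.0000·(-2) = 1.0000.
u_2 = c_2 − 1.0000·q_1 = (-3.0000, 0.0000, -2.0000).
‖u_2‖ = 3.6056, so q_2 = (-0.8321, 0.0000, -0.5547).
q_1·c_3 = 0.0000·3 + 1.0000·(-2) + 0.0000·1 = -2.0000; q_2·c_3 = (-0.8321)·3 + 0.0000·(-2) + (-0.5547)·1 = -3.0509.
u_3 = c_3 + 2.0000·q_1 + 3.0509·q_2 = (0.4615, 0.0000, -0.6923).
‖u_3‖ = 0.8321, so q_3 = (0.5547, 0.0000, -0.8321).

Q = [[0.0000, -0.8321, 0.5547], [1.0000, 0.0000, 0.0000], [0.0000, -0.5547, -0.8321]], R = [[3.0000, 1.0000, -2.0000], [0.0000, 3.6056, -3.0509], [0.0000, 0.0000, 0.8321]]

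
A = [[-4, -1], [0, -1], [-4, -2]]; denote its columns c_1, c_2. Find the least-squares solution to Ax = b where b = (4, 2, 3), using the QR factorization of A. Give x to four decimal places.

x = (-0.5000, -1.0000)

e_1 = c_1/‖c_1‖ = (-4, 0, -4)/5.6569 = (-0.7071, 0.0000, -0.7071).
r_{12} = e_1·c_2 = 2.1213.
u_2 = c_2 − 2.1213·e_1 = (0.5000, -1.0000, -0.5000).
‖u_2‖ = 1.2247, so e_2 = (0.4082, -0.8165, -0.4082).
Qᵀb = (-4.9497, -1.2247).
Back-substitute: x_2 = -1.2247/1.2247 = -1.0000.
x_1 = (-4.9497 − 2.1213·(-1.0000))/5.6569 = -0.5000.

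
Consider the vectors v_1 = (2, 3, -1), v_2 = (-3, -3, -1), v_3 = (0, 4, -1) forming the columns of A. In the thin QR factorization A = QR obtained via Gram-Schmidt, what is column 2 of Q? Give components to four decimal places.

e_1 = v_1/‖v_1‖ = (2, 3, -1)/3.7417 = (0.5345, 0.8018, -0.2673).
r_{12} = e_1·v_2 = -3.7417.
u_2 = v_2 + 3.7417·e_1 = (-1.0000, 0.0000, -2.0000).
‖u_2‖ = 2.2361, so e_2 = (-0.4472, 0.0000, -0.8944).

e_2 = (-0.4472, 0.0000, -0.8944)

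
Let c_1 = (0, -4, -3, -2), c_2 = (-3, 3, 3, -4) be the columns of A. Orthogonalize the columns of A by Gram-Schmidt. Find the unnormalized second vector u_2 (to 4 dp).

u_2 = (-3.0000, 1.2069, 1.6552, -4.8966)

c_1 = (0, -4, -3, -2); ‖c_1‖ = 5.3852, so e_1 = (0.0000, -0.7428, -0.5571, -0.3714).
e_1·c_2 = 0.0000·(-3) + (-0.7428)·3 + (-0.5571)·3 + (-0.3714)·(-4) = -2.4140.
u_2 = c_2 + 2.4140·e_1 = (-3.0000, 1.2069, 1.6552, -4.8966).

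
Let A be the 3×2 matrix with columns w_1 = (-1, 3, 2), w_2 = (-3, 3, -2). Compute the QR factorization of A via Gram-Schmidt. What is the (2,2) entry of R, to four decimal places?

r_{22} = 4.1748

w_1 = (-1, 3, 2); ‖w_1‖ = 3.7417, so q_1 = (-0.2673, 0.8018, 0.5345).
q_1·w_2 = (-0.2673)·(-3) + 0.8018·3 + 0.5345·(-2) = 2.1381.
u_2 = w_2 − 2.1381·q_1 = (-2.4286, 1.2857, -3.1429).
r_{22} = ‖u_2‖ = 4.1748.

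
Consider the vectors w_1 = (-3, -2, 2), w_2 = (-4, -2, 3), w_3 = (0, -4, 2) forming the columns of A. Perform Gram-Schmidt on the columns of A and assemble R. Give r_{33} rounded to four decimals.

r_{33} = 2.6667

w_1 = (-3, -2, 2); ‖w_1‖ = 4.1231, so q_1 = (-0.7276, -0.4851, 0.4851).
q_1·w_2 = (-0.7276)·(-4) + (-0.4851)·(-2) + 0.4851·3 = 5.3358.
u_2 = w_2 − 5.3358·q_1 = (-0.1176, 0.5882, 0.4118).
‖u_2‖ = 0.7276, so q_2 = (-0.1617, 0.8085, 0.5659).
q_1·w_3 = (-0.7276)·0 + (-0.4851)·(-4) + 0.4851·2 = 2.9104; q_2·w_3 = (-0.1617)·0 + 0.8085·(-4) + 0.5659·2 = -2.1020.
u_3 = w_3 − 2.9104·q_1 + 2.1020·q_2 = (1.7778, -0.8889, 1.7778).
r_{33} = ‖u_3‖ = 2.6667.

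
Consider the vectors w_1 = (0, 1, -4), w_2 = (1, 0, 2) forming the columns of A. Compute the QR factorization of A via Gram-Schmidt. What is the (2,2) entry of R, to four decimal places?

e_1 = w_1/‖w_1‖ = (0, 1, -4)/4.1231 = (0.0000, 0.2425, -0.9701).
r_{12} = e_1·w_2 = -1.9403.
u_2 = w_2 + 1.9403·e_1 = (1.0000, 0.4706, 0.1176).
r_{22} = ‖u_2‖ = 1.1114.

r_{22} = 1.1114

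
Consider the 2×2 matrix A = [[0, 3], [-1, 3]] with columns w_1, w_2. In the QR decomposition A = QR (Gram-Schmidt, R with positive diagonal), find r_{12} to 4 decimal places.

w_1 = (0, -1); ‖w_1‖ = 1.0000, so q_1 = (0.0000, -1.0000).
r_{12} = q_1·w_2 = -3.0000.

r_{12} = -3.0000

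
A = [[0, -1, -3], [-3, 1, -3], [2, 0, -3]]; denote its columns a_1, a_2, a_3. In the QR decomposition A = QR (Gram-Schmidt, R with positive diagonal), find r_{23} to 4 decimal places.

a_1 = (0, -3, 2); ‖a_1‖ = 3.6056, so e_1 = (0.0000, -0.8321, 0.5547).
e_1·a_2 = 0.0000·(-1) + (-0.8321)·1 + 0.5547·0 = -0.8321.
u_2 = a_2 + 0.8321·e_1 = (-1.0000, 0.3077, 0.4615).
‖u_2‖ = 1.1435, so e_2 = (-0.8745, 0.2691, 0.4036).
r_{23} = e_2·a_3 = 0.6054.

r_{23} = 0.6054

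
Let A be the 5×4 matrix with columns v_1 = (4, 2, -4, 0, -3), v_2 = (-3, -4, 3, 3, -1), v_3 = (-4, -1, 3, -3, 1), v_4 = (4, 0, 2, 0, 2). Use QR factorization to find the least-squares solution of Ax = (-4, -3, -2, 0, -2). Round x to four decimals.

v_1 = (4, 2, -4, 0, -3); ‖v_1‖ = 6.7082, so q_1 = (0.5963, 0.2981, -0.5963, 0.0000, -0.4472).
q_1·v_2 = 0.5963·(-3) + 0.2981·(-4) + (-0.5963)·3 + 0.0000·3 + (-0.4472)·(-1) = -4.3231.
u_2 = v_2 + 4.3231·q_1 = (-0.4222, -2.7111, 0.4222, 3.0000, -2.9333).
‖u_2‖ = 5.0310, so q_2 = (-0.0839, -0.5389, 0.0839, 0.5963, -0.5831).
q_1·v_3 = 0.5963·(-4) + 0.2981·(-1) + (-0.5963)·3 + 0.0000·(-3) + (-0.4472)·1 = -4.9193; q_2·v_3 = (-0.0839)·(-4) + (-0.5389)·(-1) + 0.0839·3 + 0.5963·(-3) + (-0.5831)·1 = -1.2456.
u_3 = v_3 + 4.9193·q_1 + 1.2456·q_2 = (-1.1712, -0.2046, 0.1712, -2.2572, -1.9263).
‖u_3‖ = 3.2013, so q_3 = (-0.3658, -0.0639, 0.0535, -0.7051, -0.6017).
q_1·v_4 = 0.5963·4 + 0.2981·0 + (-0.5963)·2 + 0.0000·0 + (-0.4472)·2 = 0.2981; q_2·v_4 = (-0.0839)·4 + (-0.5389)·0 + 0.0839·2 + 0.5963·0 + (-0.5831)·2 = -1.3339; q_3·v_4 = (-0.3658)·4 + (-0.0639)·0 + 0.0535·2 + (-0.7051)·0 + (-0.6017)·2 = -2.5599.
u_4 = v_4 − 0.2981·q_1 + 1.3339·q_2 + 2.5599·q_3 = (2.7738, -0.9713, 2.4266, -1.0095, -0.1847).
‖u_4‖ = 3.9470, so q_4 = (0.7027, -0.2461, 0.6148, -0.2558, -0.0468).
Qᵀb = (-1.1926, 2.9506, 2.7516, -3.2087).
Back-substitute: x_4 = -3.2087/3.9470 = -0.8130.
x_3 = (2.7516 + 2.5599·(-0.8130))/3.2013 = 0.2094.
x_2 = (2.9506 + 1.2456·0.2094 + 1.3339·(-0.8130))/5.0310 = 0.4228.
x_1 = (-1.1926 + 4.3231·0.4228 + 4.9193·0.2094 − 0.2981·(-0.8130))/6.7082 = 0.2844.

x = (0.2844, 0.4228, 0.2094, -0.8130)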